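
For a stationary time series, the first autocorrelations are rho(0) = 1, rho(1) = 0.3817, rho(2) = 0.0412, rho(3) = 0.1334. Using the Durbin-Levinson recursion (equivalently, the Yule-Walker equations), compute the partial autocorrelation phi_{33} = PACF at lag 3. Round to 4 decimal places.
\phi_{33} = 0.1930

The PACF at lag k is phi_{kk}, the last component of the solution
to the Yule-Walker system G_k phi = r_k where
  (G_k)_{ij} = rho(|i - j|), (r_k)_i = rho(i), i,j = 1..k.
Equivalently, Durbin-Levinson gives phi_{kk} iteratively:
  phi_{11} = rho(1)
  phi_{kk} = [rho(k) - sum_{j=1..k-1} phi_{k-1,j} rho(k-j)]
            / [1 - sum_{j=1..k-1} phi_{k-1,j} rho(j)],
  phi_{k,j} = phi_{k-1,j} - phi_{kk} phi_{k-1,k-j},  j = 1..k-1.
Step k = 1:
  phi_11 = rho(1) = 0.3817.
Step k = 2:
  phi_22 = [rho(2) - phi_11 rho(1)] / [1 - phi_11 rho(1)] = [0.0412 - (0.3817)(0.3817)] / [1 - (0.3817)(0.3817)]
         = -0.10449489 / 0.85430511 = -0.122316.
  Update: phi_21 = phi_11 - phi_22 phi_11 = 0.3817 - (-0.122316)(0.3817) = 0.428388.
Step k = 3:
  phi_33 = [rho(3) - phi_21 rho(2) - phi_22 rho(1)] / [1 - phi_21 rho(1) - phi_22 rho(2)]
    numerator   = 0.1334 - (0.428388)(0.0412) - (-0.122316)(0.3817) = 0.16243831
    denominator = 1 - (0.428388)(0.3817) - (-0.122316)(0.0412) = 0.84152375
  phi_33 = 0.16243831 / 0.84152375 = 0.193.
Therefore phi_{33} = 0.1930.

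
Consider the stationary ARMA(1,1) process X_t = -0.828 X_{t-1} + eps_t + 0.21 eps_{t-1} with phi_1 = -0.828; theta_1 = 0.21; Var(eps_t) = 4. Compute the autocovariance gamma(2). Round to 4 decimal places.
\gamma(2) = 5.3780

Multiply the model equation by X_{t-k} and take expectations. With theta_0 = psi_0 = 1 and psi_j the MA(infinity) weights, this gives
  gamma(k) - sum_i phi_i gamma(k-i) = c_k,
  c_k = sigma^2 * sum_{j=k..q} theta_j psi_{j-k}   (c_k = 0 for k > q),
using gamma(-m) = gamma(m).
psi-weights needed (psi_j = theta_j + sum_i phi_i psi_{j-i}):
  psi_1 = theta_1 + phi_1 = 0.21 + (-0.828) = -0.618
Right-hand sides:
  c_0 = sigma^2 (1 + theta_1 psi_1) = 4 * (1 + (0.21)(-0.618)) = 4 * 0.87022 = 3.48088
  c_1 = sigma^2 theta_1 = 4 * (0.21) = 0.84
  c_2 = 0
Equations for k = 0 and k = 1 (AR order 1):
  gamma(0) = phi_1 gamma(1) + c_0
  gamma(1) = phi_1 gamma(0) + c_1
Substituting the second into the first: gamma(0) (1 - phi_1^2) = c_0 + phi_1 c_1, so
  gamma(0) = (c_0 + phi_1 c_1) / (1 - phi_1^2) = (3.48088 + (-0.828)(0.84)) / (1 - (-0.828)^2) = 2.78536 / 0.314416 = 8.858837.
  gamma(1) = phi_1 gamma(0) + c_1 = (-0.828)(8.858837) + (0.84) = -6.495117.
For k = 2 (> q): gamma(2) = phi_1 gamma(1) = (-0.828)(-6.495117) = 5.377957.
Therefore gamma(2) = 5.3780 (to 4 decimal places).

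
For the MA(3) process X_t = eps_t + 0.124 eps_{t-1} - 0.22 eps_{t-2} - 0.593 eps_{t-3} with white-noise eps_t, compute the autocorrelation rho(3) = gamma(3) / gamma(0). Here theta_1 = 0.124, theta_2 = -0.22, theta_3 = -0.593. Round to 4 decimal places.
\rho(3) = -0.4190

For an MA(q) process with theta_0 = 1, the autocovariance is
  gamma(k) = sigma^2 * sum_{i=0..q-k} theta_i * theta_{i+k},
and rho(k) = gamma(k) / gamma(0). Sigma^2 cancels.
  numerator   = (1)*(-0.593) = -0.593.
  denominator = (1)^2 + (0.124)^2 + (-0.22)^2 + (-0.593)^2 = 1.415425.
  rho(3) = -0.593 / 1.415425 = -0.4190.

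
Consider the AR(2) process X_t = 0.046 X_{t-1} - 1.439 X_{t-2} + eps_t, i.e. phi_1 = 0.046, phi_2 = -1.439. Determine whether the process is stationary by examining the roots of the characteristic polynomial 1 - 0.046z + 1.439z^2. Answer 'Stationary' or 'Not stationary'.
\text{Not stationary}

The AR(p) characteristic polynomial is P(z) = 1 - 0.046z + 1.439z^2.
Stationarity requires all roots to lie outside the unit circle, i.e. |z| > 1 for every root.
Set 1 + (-0.046) z + (1.439) z^2 = 0, i.e. a z^2 + b z + c = 0 with a = 1.439, b = -0.046, c = 1.
Discriminant D = b^2 - 4ac = (-0.046)^2 - 4*(1.439)*1 = 0.002116 - (5.756) = -5.753884.
D < 0, so the roots are the complex-conjugate pair z = (-b +/- i sqrt(-D)) / (2a) = 0.016 +/- 0.8335i.
For a conjugate pair |z|^2 = z * conj(z) = (product of roots) = c/a = 1/(1.439) = 0.694927, so |z| = sqrt(0.694927) = 0.8336 for both roots.
Moduli of all roots: 0.8336, 0.8336.
All moduli strictly greater than 1? No.
Verdict: Not stationary.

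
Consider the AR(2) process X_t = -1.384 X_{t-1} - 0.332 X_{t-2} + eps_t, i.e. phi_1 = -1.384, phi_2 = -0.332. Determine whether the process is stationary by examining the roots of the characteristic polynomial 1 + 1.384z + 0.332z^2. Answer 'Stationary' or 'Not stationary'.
\text{Not stationary}

The AR(p) characteristic polynomial is P(z) = 1 + 1.384z + 0.332z^2.
Stationarity requires all roots to lie outside the unit circle, i.e. |z| > 1 for every root.
Set 1 + (1.384) z + (0.332) z^2 = 0, i.e. a z^2 + b z + c = 0 with a = 0.332, b = 1.384, c = 1.
Discriminant D = b^2 - 4ac = (1.384)^2 - 4*(0.332)*1 = 1.915456 - (1.328) = 0.587456.
D >= 0, so the roots are real: z = (-b +/- sqrt(D)) / (2a) = (-1.384 +/- 0.766457) / (0.664).
  z_1 = (-1.384 + 0.766457) / (0.664) = -0.93,   |z_1| = 0.93.
  z_2 = (-1.384 - 0.766457) / (0.664) = -3.2386,   |z_2| = 3.2386.
Moduli of all roots: 0.9300, 3.2386.
All moduli strictly greater than 1? No.
Verdict: Not stationary.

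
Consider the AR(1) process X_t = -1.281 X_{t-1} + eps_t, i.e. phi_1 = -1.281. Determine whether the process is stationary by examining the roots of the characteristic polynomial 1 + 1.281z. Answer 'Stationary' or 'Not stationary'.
\text{Not stationary}

The AR(p) characteristic polynomial is P(z) = 1 + 1.281z.
Stationarity requires all roots to lie outside the unit circle, i.e. |z| > 1 for every root.
This is linear in z: 1 + (1.281) z = 0  =>  z = -1/(1.281) = -0.78064,  |z| = 0.78064.
Moduli of all roots: 0.7806.
All moduli strictly greater than 1? No.
Verdict: Not stationary.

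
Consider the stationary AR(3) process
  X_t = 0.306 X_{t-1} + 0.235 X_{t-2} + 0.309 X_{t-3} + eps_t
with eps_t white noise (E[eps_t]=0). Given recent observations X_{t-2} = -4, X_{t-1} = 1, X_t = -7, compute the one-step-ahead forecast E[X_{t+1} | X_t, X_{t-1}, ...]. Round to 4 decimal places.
E[X_{t+1} \mid \mathcal F_t] = -3.1430

For an AR(p) model X_t = c + sum_i phi_i X_{t-i} + eps_t, the
one-step-ahead conditional mean is
  E[X_{t+1} | X_t, ...] = c + sum_i phi_i X_{t+1-i}.
Substitute known values:
  E[X_{t+1} | ...] = (0.306) * (-7) + (0.235) * (1) + (0.309) * (-4)
                   = -3.1430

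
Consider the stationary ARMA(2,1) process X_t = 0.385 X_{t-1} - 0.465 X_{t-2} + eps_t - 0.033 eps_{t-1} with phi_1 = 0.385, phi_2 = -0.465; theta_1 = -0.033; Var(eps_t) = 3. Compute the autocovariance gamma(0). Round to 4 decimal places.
\gamma(0) = 4.0448

Multiply the model equation by X_{t-k} and take expectations. With theta_0 = psi_0 = 1 and psi_j the MA(infinity) weights, this gives
  gamma(k) - sum_i phi_i gamma(k-i) = c_k,
  c_k = sigma^2 * sum_{j=k..q} theta_j psi_{j-k}   (c_k = 0 for k > q),
using gamma(-m) = gamma(m).
psi-weights needed (psi_j = theta_j + sum_i phi_i psi_{j-i}):
  psi_1 = theta_1 + phi_1 = -0.033 + (0.385) = 0.352
Right-hand sides:
  c_0 = sigma^2 (1 + theta_1 psi_1) = 3 * (1 + (-0.033)(0.352)) = 3 * 0.988384 = 2.965152
  c_1 = sigma^2 theta_1 = 3 * (-0.033) = -0.099
  c_2 = 0
Equations for k = 0, 1, 2 (AR order 2, c_2 = 0):
  (E0) gamma(0) = phi_1 gamma(1) + phi_2 gamma(2) + c_0
  (E1) gamma(1) = phi_1 gamma(0) + phi_2 gamma(1) + c_1
  (E2) gamma(2) = phi_1 gamma(1) + phi_2 gamma(0)
From (E1): gamma(1) = A gamma(0) + B with
  A = phi_1 / (1 - phi_2) = 0.385 / 1.465 = 0.262799,   B = c_1 / (1 - phi_2) = -0.099 / 1.465 = -0.067577.
Insert (E2) into (E0): gamma(0) (1 - phi_2^2) = phi_1 (1 + phi_2) gamma(1) + c_0.
  phi_1 (1 + phi_2) = (0.385)(0.535) = 0.205975,   1 - phi_2^2 = 0.783775.
Replace gamma(1) by A gamma(0) + B and collect gamma(0):
  gamma(0) [0.783775 - (0.205975)(0.262799)] = (0.205975)(-0.067577) + 2.965152
  gamma(0) * 0.729645 = 2.951233
  gamma(0) = 2.951233 / 0.729645 = 4.044751.
Therefore gamma(0) = 4.0448 (to 4 decimal places).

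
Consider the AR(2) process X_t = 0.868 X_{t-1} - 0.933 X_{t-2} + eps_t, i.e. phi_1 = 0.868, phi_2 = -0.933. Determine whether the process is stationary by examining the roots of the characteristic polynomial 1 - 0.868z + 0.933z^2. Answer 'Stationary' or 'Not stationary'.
\text{Stationary}

The AR(p) characteristic polynomial is P(z) = 1 - 0.868z + 0.933z^2.
Stationarity requires all roots to lie outside the unit circle, i.e. |z| > 1 for every root.
Set 1 + (-0.868) z + (0.933) z^2 = 0, i.e. a z^2 + b z + c = 0 with a = 0.933, b = -0.868, c = 1.
Discriminant D = b^2 - 4ac = (-0.868)^2 - 4*(0.933)*1 = 0.753424 - (3.732) = -2.978576.
D < 0, so the roots are the complex-conjugate pair z = (-b +/- i sqrt(-D)) / (2a) = 0.4652 +/- 0.9249i.
For a conjugate pair |z|^2 = z * conj(z) = (product of roots) = c/a = 1/(0.933) = 1.071811, so |z| = sqrt(1.071811) = 1.0353 for both roots.
Moduli of all roots: 1.0353, 1.0353.
All moduli strictly greater than 1? Yes.
Verdict: Stationary.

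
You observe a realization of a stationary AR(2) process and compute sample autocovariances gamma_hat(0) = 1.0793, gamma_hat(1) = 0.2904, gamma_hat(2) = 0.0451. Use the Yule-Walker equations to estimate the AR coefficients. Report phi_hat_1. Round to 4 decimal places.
\hat\phi_{1} = 0.2779

The Yule-Walker equations for an AR(p) process read, in matrix form,
  Gamma_p phi = r_p,   with   (Gamma_p)_{ij} = gamma(|i - j|),
                       (r_p)_i = gamma(i),   i,j = 1..p.
Substitute the sample gammas (Toeplitz matrix and right-hand side of size 2):
  Gamma_p = [[1.0793, 0.2904], [0.2904, 1.0793]]
  r_p     = [0.2904, 0.0451]
Written out:
  1.0793 phi_1 + 0.2904 phi_2 = 0.2904
  0.2904 phi_1 + 1.0793 phi_2 = 0.0451
Solve by Cramer's rule:
  det = gamma(0)^2 - gamma(1)^2 = (1.0793)^2 - (0.2904)^2 = 1.16488849 - 0.08433216 = 1.08055633
  phi_hat_1 = [gamma(1) gamma(0) - gamma(1) gamma(2)] / det = [(0.2904)(1.0793) - (0.2904)(0.0451)] / 1.08055633 = 0.30033168 / 1.08055633 = 0.2779
  phi_hat_2 = [gamma(0) gamma(2) - gamma(1)^2] / det = [(1.0793)(0.0451) - (0.2904)^2] / 1.08055633 = -0.03565573 / 1.08055633 = -0.033
So phi_hat = [0.2779, -0.0330].
Therefore phi_hat_1 = 0.2779.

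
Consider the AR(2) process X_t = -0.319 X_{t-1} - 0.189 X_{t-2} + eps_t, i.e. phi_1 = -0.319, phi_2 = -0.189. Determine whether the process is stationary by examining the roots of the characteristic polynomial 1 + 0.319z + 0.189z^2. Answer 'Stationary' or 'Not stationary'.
\text{Stationary}

The AR(p) characteristic polynomial is P(z) = 1 + 0.319z + 0.189z^2.
Stationarity requires all roots to lie outside the unit circle, i.e. |z| > 1 for every root.
Set 1 + (0.319) z + (0.189) z^2 = 0, i.e. a z^2 + b z + c = 0 with a = 0.189, b = 0.319, c = 1.
Discriminant D = b^2 - 4ac = (0.319)^2 - 4*(0.189)*1 = 0.101761 - (0.756) = -0.654239.
D < 0, so the roots are the complex-conjugate pair z = (-b +/- i sqrt(-D)) / (2a) = -0.8439 +/- 2.1398i.
For a conjugate pair |z|^2 = z * conj(z) = (product of roots) = c/a = 1/(0.189) = 5.291005, so |z| = sqrt(5.291005) = 2.3002 for both roots.
Moduli of all roots: 2.3002, 2.3002.
All moduli strictly greater than 1? Yes.
Verdict: Stationary.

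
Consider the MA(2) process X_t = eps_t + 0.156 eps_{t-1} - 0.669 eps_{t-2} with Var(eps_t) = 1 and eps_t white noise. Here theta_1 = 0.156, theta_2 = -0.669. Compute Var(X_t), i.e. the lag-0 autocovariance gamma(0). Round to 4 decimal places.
\gamma(0) = 1.4719

For an MA(q) process X_t = eps_t + sum_i theta_i eps_{t-i} with
Var(eps_t) = sigma^2, the variance is
  gamma(0) = sigma^2 * (1 + sum_i theta_i^2).
  sum_i theta_i^2 = (0.156)^2 + (-0.669)^2 = 0.024336 + 0.447561 = 0.471897.
  gamma(0) = 1 * (1 + 0.471897) = 1 * 1.471897 = 1.471897, which rounds to 1.4719.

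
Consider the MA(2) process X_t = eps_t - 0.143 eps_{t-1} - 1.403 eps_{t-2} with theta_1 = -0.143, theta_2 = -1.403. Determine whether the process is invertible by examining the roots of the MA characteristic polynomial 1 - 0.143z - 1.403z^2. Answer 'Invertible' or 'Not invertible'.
\text{Not invertible}

The MA(q) characteristic polynomial is P(z) = 1 - 0.143z - 1.403z^2.
Invertibility requires all roots to lie outside the unit circle, i.e. |z| > 1 for every root.
Set 1 + (-0.143) z + (-1.403) z^2 = 0, i.e. a z^2 + b z + c = 0 with a = -1.403, b = -0.143, c = 1.
Discriminant D = b^2 - 4ac = (-0.143)^2 - 4*(-1.403)*1 = 0.020449 - (-5.612) = 5.632449.
D >= 0, so the roots are real: z = (-b +/- sqrt(D)) / (2a) = (0.143 +/- 2.373278) / (-2.806).
  z_1 = (0.143 + 2.373278) / (-2.806) = -0.8967,   |z_1| = 0.8967.
  z_2 = (0.143 - 2.373278) / (-2.806) = 0.7948,   |z_2| = 0.7948.
Moduli of all roots: 0.8967, 0.7948.
All moduli strictly greater than 1? No.
Verdict: Not invertible.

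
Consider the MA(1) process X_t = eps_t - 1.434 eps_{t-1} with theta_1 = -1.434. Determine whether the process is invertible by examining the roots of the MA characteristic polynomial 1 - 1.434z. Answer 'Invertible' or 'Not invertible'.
\text{Not invertible}

The MA(q) characteristic polynomial is P(z) = 1 - 1.434z.
Invertibility requires all roots to lie outside the unit circle, i.e. |z| > 1 for every root.
This is linear in z: 1 + (-1.434) z = 0  =>  z = -1/(-1.434) = 0.69735,  |z| = 0.69735.
Moduli of all roots: 0.6974.
All moduli strictly greater than 1? No.
Verdict: Not invertible.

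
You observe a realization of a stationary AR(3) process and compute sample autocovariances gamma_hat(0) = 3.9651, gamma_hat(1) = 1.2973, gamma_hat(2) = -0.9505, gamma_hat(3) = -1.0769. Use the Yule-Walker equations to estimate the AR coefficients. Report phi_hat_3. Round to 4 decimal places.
\hat\phi_{3} = -0.0470

The Yule-Walker equations for an AR(p) process read, in matrix form,
  Gamma_p phi = r_p,   with   (Gamma_p)_{ij} = gamma(|i - j|),
                       (r_p)_i = gamma(i),   i,j = 1..p.
Substitute the sample gammas (Toeplitz matrix and right-hand side of size 3):
  Gamma_p = [[3.9651, 1.2973, -0.9505], [1.2973, 3.9651, 1.2973], [-0.9505, 1.2973, 3.9651]]
  r_p     = [1.2973, -0.9505, -1.0769]
Written out (R1..R3):
  (R1) 3.9651 phi_1 + 1.2973 phi_2 - 0.9505 phi_3 = 1.2973
  (R2) 1.2973 phi_1 + 3.9651 phi_2 + 1.2973 phi_3 = -0.9505
  (R3) -0.9505 phi_1 + 1.2973 phi_2 + 3.9651 phi_3 = -1.0769
Gaussian elimination:
  R2 <- R2 - (1.2973/3.9651) R1 = R2 - (0.32718) R1:  3.54065 phi_2 + 1.608284 phi_3 = -1.37495
  R3 <- R3 - (-0.9505/3.9651) R1 = R3 - (-0.239717) R1:  1.608284 phi_2 + 3.737249 phi_3 = -0.765916
  R3 <- R3 - (1.608284/3.54065) R2 = R3 - (0.454234) R2:  3.006712 phi_3 = -0.141366
Back-substitution:
  phi_hat_3 = -0.141366 / 3.006712 = -0.047017
  phi_hat_2 = (-1.37495 - (1.608284)(-0.047017)) / 3.54065 = -0.366976
  phi_hat_1 = (1.2973 - (1.2973)(-0.366976) - (-0.9505)(-0.047017)) / 3.9651 = 0.435976
So phi_hat = [0.4360, -0.3670, -0.0470].
Therefore phi_hat_3 = -0.0470.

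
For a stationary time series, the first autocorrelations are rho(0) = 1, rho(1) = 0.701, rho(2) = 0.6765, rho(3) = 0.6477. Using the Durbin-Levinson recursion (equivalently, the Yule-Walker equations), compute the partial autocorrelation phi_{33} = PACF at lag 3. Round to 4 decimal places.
\phi_{33} = 0.2061

The PACF at lag k is phi_{kk}, the last component of the solution
to the Yule-Walker system G_k phi = r_k where
  (G_k)_{ij} = rho(|i - j|), (r_k)_i = rho(i), i,j = 1..k.
Equivalently, Durbin-Levinson gives phi_{kk} iteratively:
  phi_{11} = rho(1)
  phi_{kk} = [rho(k) - sum_{j=1..k-1} phi_{k-1,j} rho(k-j)]
            / [1 - sum_{j=1..k-1} phi_{k-1,j} rho(j)],
  phi_{k,j} = phi_{k-1,j} - phi_{kk} phi_{k-1,k-j},  j = 1..k-1.
Step k = 1:
  phi_11 = rho(1) = 0.701.
Step k = 2:
  phi_22 = [rho(2) - phi_11 rho(1)] / [1 - phi_11 rho(1)] = [0.6765 - (0.701)(0.701)] / [1 - (0.701)(0.701)]
         = 0.185099 / 0.508599 = 0.363939.
  Update: phi_21 = phi_11 - phi_22 phi_11 = 0.701 - (0.363939)(0.701) = 0.445879.
Step k = 3:
  phi_33 = [rho(3) - phi_21 rho(2) - phi_22 rho(1)] / [1 - phi_21 rho(1) - phi_22 rho(2)]
    numerator   = 0.6477 - (0.445879)(0.6765) - (0.363939)(0.701) = 0.09094178
    denominator = 1 - (0.445879)(0.701) - (0.363939)(0.6765) = 0.44123426
  phi_33 = 0.09094178 / 0.44123426 = 0.2061.
Therefore phi_{33} = 0.2061.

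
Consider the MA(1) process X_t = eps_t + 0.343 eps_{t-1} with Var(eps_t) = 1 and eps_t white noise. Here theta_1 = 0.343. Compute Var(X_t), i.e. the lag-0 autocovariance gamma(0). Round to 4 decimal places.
\gamma(0) = 1.1176

For an MA(q) process X_t = eps_t + sum_i theta_i eps_{t-i} with
Var(eps_t) = sigma^2, the variance is
  gamma(0) = sigma^2 * (1 + sum_i theta_i^2).
  sum_i theta_i^2 = (0.343)^2 = 0.117649.
  gamma(0) = 1 * (1 + 0.117649) = 1 * 1.117649 = 1.117649, which rounds to 1.1176.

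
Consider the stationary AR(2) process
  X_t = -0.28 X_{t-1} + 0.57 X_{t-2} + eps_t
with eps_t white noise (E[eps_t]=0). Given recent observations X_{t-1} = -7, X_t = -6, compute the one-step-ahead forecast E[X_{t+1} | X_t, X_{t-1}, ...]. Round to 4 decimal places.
E[X_{t+1} \mid \mathcal F_t] = -2.3100

For an AR(p) model X_t = c + sum_i phi_i X_{t-i} + eps_t, the
one-step-ahead conditional mean is
  E[X_{t+1} | X_t, ...] = c + sum_i phi_i X_{t+1-i}.
Substitute known values:
  E[X_{t+1} | ...] = (-0.28) * (-6) + (0.57) * (-7)
                   = -2.3100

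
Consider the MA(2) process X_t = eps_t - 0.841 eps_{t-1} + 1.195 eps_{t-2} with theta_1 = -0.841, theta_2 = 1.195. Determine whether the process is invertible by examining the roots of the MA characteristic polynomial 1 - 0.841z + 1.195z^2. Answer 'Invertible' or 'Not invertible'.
\text{Not invertible}

The MA(q) characteristic polynomial is P(z) = 1 - 0.841z + 1.195z^2.
Invertibility requires all roots to lie outside the unit circle, i.e. |z| > 1 for every root.
Set 1 + (-0.841) z + (1.195) z^2 = 0, i.e. a z^2 + b z + c = 0 with a = 1.195, b = -0.841, c = 1.
Discriminant D = b^2 - 4ac = (-0.841)^2 - 4*(1.195)*1 = 0.707281 - (4.78) = -4.072719.
D < 0, so the roots are the complex-conjugate pair z = (-b +/- i sqrt(-D)) / (2a) = 0.3519 +/- 0.8444i.
For a conjugate pair |z|^2 = z * conj(z) = (product of roots) = c/a = 1/(1.195) = 0.83682, so |z| = sqrt(0.83682) = 0.9148 for both roots.
Moduli of all roots: 0.9148, 0.9148.
All moduli strictly greater than 1? No.
Verdict: Not invertible.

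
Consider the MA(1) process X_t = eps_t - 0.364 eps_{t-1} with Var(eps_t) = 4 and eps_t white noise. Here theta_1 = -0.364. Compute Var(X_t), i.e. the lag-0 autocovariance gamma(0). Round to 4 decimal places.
\gamma(0) = 4.5300

For an MA(q) process X_t = eps_t + sum_i theta_i eps_{t-i} with
Var(eps_t) = sigma^2, the variance is
  gamma(0) = sigma^2 * (1 + sum_i theta_i^2).
  sum_i theta_i^2 = (-0.364)^2 = 0.132496.
  gamma(0) = 4 * (1 + 0.132496) = 4 * 1.132496 = 4.529984, which rounds to 4.5300.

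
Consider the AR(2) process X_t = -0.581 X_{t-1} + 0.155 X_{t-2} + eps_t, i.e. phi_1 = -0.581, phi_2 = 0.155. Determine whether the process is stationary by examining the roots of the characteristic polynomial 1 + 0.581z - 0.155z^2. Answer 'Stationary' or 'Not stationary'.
\text{Stationary}

The AR(p) characteristic polynomial is P(z) = 1 + 0.581z - 0.155z^2.
Stationarity requires all roots to lie outside the unit circle, i.e. |z| > 1 for every root.
Set 1 + (0.581) z + (-0.155) z^2 = 0, i.e. a z^2 + b z + c = 0 with a = -0.155, b = 0.581, c = 1.
Discriminant D = b^2 - 4ac = (0.581)^2 - 4*(-0.155)*1 = 0.337561 - (-0.62) = 0.957561.
D >= 0, so the roots are real: z = (-b +/- sqrt(D)) / (2a) = (-0.581 +/- 0.97855) / (-0.31).
  z_1 = (-0.581 + 0.97855) / (-0.31) = -1.2824,   |z_1| = 1.2824.
  z_2 = (-0.581 - 0.97855) / (-0.31) = 5.0308,   |z_2| = 5.0308.
Moduli of all roots: 1.2824, 5.0308.
All moduli strictly greater than 1? Yes.
Verdict: Stationary.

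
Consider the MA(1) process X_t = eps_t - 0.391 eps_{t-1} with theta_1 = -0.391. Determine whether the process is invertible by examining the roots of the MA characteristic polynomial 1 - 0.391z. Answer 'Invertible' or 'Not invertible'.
\text{Invertible}

The MA(q) characteristic polynomial is P(z) = 1 - 0.391z.
Invertibility requires all roots to lie outside the unit circle, i.e. |z| > 1 for every root.
This is linear in z: 1 + (-0.391) z = 0  =>  z = -1/(-0.391) = 2.557545,  |z| = 2.557545.
Moduli of all roots: 2.5575.
All moduli strictly greater than 1? Yes.
Verdict: Invertible.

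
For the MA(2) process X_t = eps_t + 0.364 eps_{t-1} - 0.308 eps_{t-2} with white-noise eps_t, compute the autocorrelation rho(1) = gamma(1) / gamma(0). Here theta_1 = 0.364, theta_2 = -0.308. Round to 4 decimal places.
\rho(1) = 0.2052

For an MA(q) process with theta_0 = 1, the autocovariance is
  gamma(k) = sigma^2 * sum_{i=0..q-k} theta_i * theta_{i+k},
and rho(k) = gamma(k) / gamma(0). Sigma^2 cancels.
  numerator   = (1)*(0.364) + (0.364)*(-0.308) = 0.251888.
  denominator = (1)^2 + (0.364)^2 + (-0.308)^2 = 1.22736.
  rho(1) = 0.251888 / 1.22736 = 0.2052.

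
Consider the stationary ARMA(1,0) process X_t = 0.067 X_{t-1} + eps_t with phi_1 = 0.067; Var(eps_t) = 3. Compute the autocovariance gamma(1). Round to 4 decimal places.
\gamma(1) = 0.2019

Multiply the model equation by X_{t-k} and take expectations. With theta_0 = psi_0 = 1 and psi_j the MA(infinity) weights, this gives
  gamma(k) - sum_i phi_i gamma(k-i) = c_k,
  c_k = sigma^2 * sum_{j=k..q} theta_j psi_{j-k}   (c_k = 0 for k > q),
using gamma(-m) = gamma(m).
Pure AR (q = 0): c_0 = sigma^2 = 3, c_k = 0 for k >= 1.
Equations for k = 0 and k = 1 (AR order 1):
  gamma(0) = phi_1 gamma(1) + c_0
  gamma(1) = phi_1 gamma(0) + c_1
Substituting the second into the first: gamma(0) (1 - phi_1^2) = c_0 + phi_1 c_1, so
  gamma(0) = c_0 / (1 - phi_1^2) = 3 / (1 - (0.067)^2) = 3 / 0.995511 = 3.013528.
  gamma(1) = phi_1 gamma(0) = (0.067)(3.013528) = 0.201906.
Therefore gamma(1) = 0.2019 (to 4 decimal places).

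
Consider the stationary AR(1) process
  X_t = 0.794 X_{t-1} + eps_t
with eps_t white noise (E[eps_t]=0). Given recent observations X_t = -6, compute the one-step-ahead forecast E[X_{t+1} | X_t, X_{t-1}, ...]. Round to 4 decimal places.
E[X_{t+1} \mid \mathcal F_t] = -4.7640

For an AR(p) model X_t = c + sum_i phi_i X_{t-i} + eps_t, the
one-step-ahead conditional mean is
  E[X_{t+1} | X_t, ...] = c + sum_i phi_i X_{t+1-i}.
Substitute known values:
  E[X_{t+1} | ...] = (0.794) * (-6)
                   = -4.7640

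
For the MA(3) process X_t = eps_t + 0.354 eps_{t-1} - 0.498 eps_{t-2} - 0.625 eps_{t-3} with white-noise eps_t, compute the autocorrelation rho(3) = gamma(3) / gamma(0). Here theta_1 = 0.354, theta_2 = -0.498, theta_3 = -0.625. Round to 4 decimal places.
\rho(3) = -0.3543

For an MA(q) process with theta_0 = 1, the autocovariance is
  gamma(k) = sigma^2 * sum_{i=0..q-k} theta_i * theta_{i+k},
and rho(k) = gamma(k) / gamma(0). Sigma^2 cancels.
  numerator   = (1)*(-0.625) = -0.625.
  denominator = (1)^2 + (0.354)^2 + (-0.498)^2 + (-0.625)^2 = 1.763945.
  rho(3) = -0.625 / 1.763945 = -0.3543.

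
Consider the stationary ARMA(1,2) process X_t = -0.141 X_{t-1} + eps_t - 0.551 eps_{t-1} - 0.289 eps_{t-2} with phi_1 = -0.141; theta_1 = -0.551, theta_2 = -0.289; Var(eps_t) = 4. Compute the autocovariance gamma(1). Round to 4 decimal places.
\gamma(1) = -2.2592

Multiply the model equation by X_{t-k} and take expectations. With theta_0 = psi_0 = 1 and psi_j the MA(infinity) weights, this gives
  gamma(k) - sum_i phi_i gamma(k-i) = c_k,
  c_k = sigma^2 * sum_{j=k..q} theta_j psi_{j-k}   (c_k = 0 for k > q),
using gamma(-m) = gamma(m).
psi-weights needed (psi_j = theta_j + sum_i phi_i psi_{j-i}):
  psi_1 = theta_1 + phi_1 = -0.551 + (-0.141) = -0.692
  psi_2 = theta_2 + phi_1 psi_1 = -0.289 + (-0.141)(-0.692) = -0.191428
Right-hand sides:
  c_0 = sigma^2 (1 + theta_1 psi_1 + theta_2 psi_2) = 4 * (1 + (-0.551)(-0.692) + (-0.289)(-0.191428)) = 4 * 1.436615 = 5.746459
  c_1 = sigma^2 (theta_1 + theta_2 psi_1) = 4 * (-0.551 + (-0.289)(-0.692)) = -1.404048
  c_2 = sigma^2 theta_2 = 4 * (-0.289) = -1.156
Equations for k = 0 and k = 1 (AR order 1):
  gamma(0) = phi_1 gamma(1) + c_0
  gamma(1) = phi_1 gamma(0) + c_1
Substituting the second into the first: gamma(0) (1 - phi_1^2) = c_0 + phi_1 c_1, so
  gamma(0) = (c_0 + phi_1 c_1) / (1 - phi_1^2) = (5.746459 + (-0.141)(-1.404048)) / (1 - (-0.141)^2) = 5.94443 / 0.980119 = 6.065008.
  gamma(1) = phi_1 gamma(0) + c_1 = (-0.141)(6.065008) + (-1.404048) = -2.259214.
Therefore gamma(1) = -2.2592 (to 4 decimal places).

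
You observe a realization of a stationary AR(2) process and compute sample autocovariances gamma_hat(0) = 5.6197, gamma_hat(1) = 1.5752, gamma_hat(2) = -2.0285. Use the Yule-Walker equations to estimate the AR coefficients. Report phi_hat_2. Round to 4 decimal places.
\hat\phi_{2} = -0.4770

The Yule-Walker equations for an AR(p) process read, in matrix form,
  Gamma_p phi = r_p,   with   (Gamma_p)_{ij} = gamma(|i - j|),
                       (r_p)_i = gamma(i),   i,j = 1..p.
Substitute the sample gammas (Toeplitz matrix and right-hand side of size 2):
  Gamma_p = [[5.6197, 1.5752], [1.5752, 5.6197]]
  r_p     = [1.5752, -2.0285]
Written out:
  5.6197 phi_1 + 1.5752 phi_2 = 1.5752
  1.5752 phi_1 + 5.6197 phi_2 = -2.0285
Solve by Cramer's rule:
  det = gamma(0)^2 - gamma(1)^2 = (5.6197)^2 - (1.5752)^2 = 31.58102809 - 2.48125504 = 29.09977305
  phi_hat_1 = [gamma(1) gamma(0) - gamma(1) gamma(2)] / det = [(1.5752)(5.6197) - (1.5752)(-2.0285)] / 29.09977305 = 12.04744464 / 29.09977305 = 0.414
  phi_hat_2 = [gamma(0) gamma(2) - gamma(1)^2] / det = [(5.6197)(-2.0285) - (1.5752)^2] / 29.09977305 = -13.88081649 / 29.09977305 = -0.477
So phi_hat = [0.4140, -0.4770].
Therefore phi_hat_2 = -0.4770.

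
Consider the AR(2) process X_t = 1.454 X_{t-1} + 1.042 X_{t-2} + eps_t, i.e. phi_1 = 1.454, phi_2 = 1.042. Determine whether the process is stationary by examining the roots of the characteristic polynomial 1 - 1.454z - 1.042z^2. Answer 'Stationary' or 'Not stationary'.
\text{Not stationary}

The AR(p) characteristic polynomial is P(z) = 1 - 1.454z - 1.042z^2.
Stationarity requires all roots to lie outside the unit circle, i.e. |z| > 1 for every root.
Set 1 + (-1.454) z + (-1.042) z^2 = 0, i.e. a z^2 + b z + c = 0 with a = -1.042, b = -1.454, c = 1.
Discriminant D = b^2 - 4ac = (-1.454)^2 - 4*(-1.042)*1 = 2.114116 - (-4.168) = 6.282116.
D >= 0, so the roots are real: z = (-b +/- sqrt(D)) / (2a) = (1.454 +/- 2.506415) / (-2.084).
  z_1 = (1.454 + 2.506415) / (-2.084) = -1.9004,   |z_1| = 1.9004.
  z_2 = (1.454 - 2.506415) / (-2.084) = 0.505,   |z_2| = 0.505.
Moduli of all roots: 1.9004, 0.5050.
All moduli strictly greater than 1? No.
Verdict: Not stationary.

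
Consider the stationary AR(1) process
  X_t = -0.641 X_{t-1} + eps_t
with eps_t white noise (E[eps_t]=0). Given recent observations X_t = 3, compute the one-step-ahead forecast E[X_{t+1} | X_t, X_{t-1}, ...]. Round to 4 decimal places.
E[X_{t+1} \mid \mathcal F_t] = -1.9230

For an AR(p) model X_t = c + sum_i phi_i X_{t-i} + eps_t, the
one-step-ahead conditional mean is
  E[X_{t+1} | X_t, ...] = c + sum_i phi_i X_{t+1-i}.
Substitute known values:
  E[X_{t+1} | ...] = (-0.641) * (3)
                   = -1.9230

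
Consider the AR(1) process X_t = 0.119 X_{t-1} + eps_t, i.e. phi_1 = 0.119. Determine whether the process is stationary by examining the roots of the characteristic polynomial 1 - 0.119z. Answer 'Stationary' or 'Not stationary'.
\text{Stationary}

The AR(p) characteristic polynomial is P(z) = 1 - 0.119z.
Stationarity requires all roots to lie outside the unit circle, i.e. |z| > 1 for every root.
This is linear in z: 1 + (-0.119) z = 0  =>  z = -1/(-0.119) = 8.403361,  |z| = 8.403361.
Moduli of all roots: 8.4034.
All moduli strictly greater than 1? Yes.
Verdict: Stationary.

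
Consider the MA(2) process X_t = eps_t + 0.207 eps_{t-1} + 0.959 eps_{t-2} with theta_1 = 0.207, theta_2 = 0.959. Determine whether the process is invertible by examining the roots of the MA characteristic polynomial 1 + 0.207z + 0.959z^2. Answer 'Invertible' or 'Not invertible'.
\text{Invertible}

The MA(q) characteristic polynomial is P(z) = 1 + 0.207z + 0.959z^2.
Invertibility requires all roots to lie outside the unit circle, i.e. |z| > 1 for every root.
Set 1 + (0.207) z + (0.959) z^2 = 0, i.e. a z^2 + b z + c = 0 with a = 0.959, b = 0.207, c = 1.
Discriminant D = b^2 - 4ac = (0.207)^2 - 4*(0.959)*1 = 0.042849 - (3.836) = -3.793151.
D < 0, so the roots are the complex-conjugate pair z = (-b +/- i sqrt(-D)) / (2a) = -0.1079 +/- 1.0154i.
For a conjugate pair |z|^2 = z * conj(z) = (product of roots) = c/a = 1/(0.959) = 1.042753, so |z| = sqrt(1.042753) = 1.0212 for both roots.
Moduli of all roots: 1.0212, 1.0212.
All moduli strictly greater than 1? Yes.
Verdict: Invertible.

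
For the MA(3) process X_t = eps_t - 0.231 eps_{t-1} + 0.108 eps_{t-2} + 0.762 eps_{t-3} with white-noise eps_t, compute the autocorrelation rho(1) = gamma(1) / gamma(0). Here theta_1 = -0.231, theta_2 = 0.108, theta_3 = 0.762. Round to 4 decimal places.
\rho(1) = -0.1055

For an MA(q) process with theta_0 = 1, the autocovariance is
  gamma(k) = sigma^2 * sum_{i=0..q-k} theta_i * theta_{i+k},
and rho(k) = gamma(k) / gamma(0). Sigma^2 cancels.
  numerator   = (1)*(-0.231) + (-0.231)*(0.108) + (0.108)*(0.762) = -0.173652.
  denominator = (1)^2 + (-0.231)^2 + (0.108)^2 + (0.762)^2 = 1.645669.
  rho(1) = -0.173652 / 1.645669 = -0.1055.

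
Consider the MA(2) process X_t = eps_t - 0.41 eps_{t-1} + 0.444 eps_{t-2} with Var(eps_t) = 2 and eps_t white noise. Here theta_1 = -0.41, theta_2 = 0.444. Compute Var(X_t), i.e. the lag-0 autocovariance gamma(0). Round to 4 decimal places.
\gamma(0) = 2.7305

For an MA(q) process X_t = eps_t + sum_i theta_i eps_{t-i} with
Var(eps_t) = sigma^2, the variance is
  gamma(0) = sigma^2 * (1 + sum_i theta_i^2).
  sum_i theta_i^2 = (-0.41)^2 + (0.444)^2 = 0.1681 + 0.197136 = 0.365236.
  gamma(0) = 2 * (1 + 0.365236) = 2 * 1.365236 = 2.730472, which rounds to 2.7305.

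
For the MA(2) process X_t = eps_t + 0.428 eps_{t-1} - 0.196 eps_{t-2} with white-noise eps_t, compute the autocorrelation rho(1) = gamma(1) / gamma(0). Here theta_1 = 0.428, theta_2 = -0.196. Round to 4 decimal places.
\rho(1) = 0.2817

For an MA(q) process with theta_0 = 1, the autocovariance is
  gamma(k) = sigma^2 * sum_{i=0..q-k} theta_i * theta_{i+k},
and rho(k) = gamma(k) / gamma(0). Sigma^2 cancels.
  numerator   = (1)*(0.428) + (0.428)*(-0.196) = 0.344112.
  denominator = (1)^2 + (0.428)^2 + (-0.196)^2 = 1.2216.
  rho(1) = 0.344112 / 1.2216 = 0.2817.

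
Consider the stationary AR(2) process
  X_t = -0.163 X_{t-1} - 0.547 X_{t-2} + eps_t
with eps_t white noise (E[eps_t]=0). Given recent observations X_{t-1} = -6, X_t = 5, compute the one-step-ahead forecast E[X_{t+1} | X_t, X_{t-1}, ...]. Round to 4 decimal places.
E[X_{t+1} \mid \mathcal F_t] = 2.4670

For an AR(p) model X_t = c + sum_i phi_i X_{t-i} + eps_t, the
one-step-ahead conditional mean is
  E[X_{t+1} | X_t, ...] = c + sum_i phi_i X_{t+1-i}.
Substitute known values:
  E[X_{t+1} | ...] = (-0.163) * (5) + (-0.547) * (-6)
                   = 2.4670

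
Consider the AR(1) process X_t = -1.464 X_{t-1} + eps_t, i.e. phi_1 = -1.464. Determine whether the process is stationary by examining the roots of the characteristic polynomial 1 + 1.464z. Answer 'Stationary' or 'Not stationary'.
\text{Not stationary}

The AR(p) characteristic polynomial is P(z) = 1 + 1.464z.
Stationarity requires all roots to lie outside the unit circle, i.e. |z| > 1 for every root.
This is linear in z: 1 + (1.464) z = 0  =>  z = -1/(1.464) = -0.68306,  |z| = 0.68306.
Moduli of all roots: 0.6831.
All moduli strictly greater than 1? No.
Verdict: Not stationary.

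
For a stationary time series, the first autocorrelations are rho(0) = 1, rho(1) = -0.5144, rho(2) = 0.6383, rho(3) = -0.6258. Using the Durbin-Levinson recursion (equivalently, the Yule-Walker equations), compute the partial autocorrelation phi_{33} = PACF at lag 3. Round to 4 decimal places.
\phi_{33} = -0.3720

The PACF at lag k is phi_{kk}, the last component of the solution
to the Yule-Walker system G_k phi = r_k where
  (G_k)_{ij} = rho(|i - j|), (r_k)_i = rho(i), i,j = 1..k.
Equivalently, Durbin-Levinson gives phi_{kk} iteratively:
  phi_{11} = rho(1)
  phi_{kk} = [rho(k) - sum_{j=1..k-1} phi_{k-1,j} rho(k-j)]
            / [1 - sum_{j=1..k-1} phi_{k-1,j} rho(j)],
  phi_{k,j} = phi_{k-1,j} - phi_{kk} phi_{k-1,k-j},  j = 1..k-1.
Step k = 1:
  phi_11 = rho(1) = -0.5144.
Step k = 2:
  phi_22 = [rho(2) - phi_11 rho(1)] / [1 - phi_11 rho(1)] = [0.6383 - (-0.5144)(-0.5144)] / [1 - (-0.5144)(-0.5144)]
         = 0.37369264 / 0.73539264 = 0.508154.
  Update: phi_21 = phi_11 - phi_22 phi_11 = -0.5144 - (0.508154)(-0.5144) = -0.253006.
Step k = 3:
  phi_33 = [rho(3) - phi_21 rho(2) - phi_22 rho(1)] / [1 - phi_21 rho(1) - phi_22 rho(2)]
    numerator   = -0.6258 - (-0.253006)(0.6383) - (0.508154)(-0.5144) = -0.20291214
    denominator = 1 - (-0.253006)(-0.5144) - (0.508154)(0.6383) = 0.54549927
  phi_33 = -0.20291214 / 0.54549927 = -0.372.
Therefore phi_{33} = -0.3720.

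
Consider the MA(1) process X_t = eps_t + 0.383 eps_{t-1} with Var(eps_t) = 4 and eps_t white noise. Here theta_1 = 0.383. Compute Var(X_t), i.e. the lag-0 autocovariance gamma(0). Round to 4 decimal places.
\gamma(0) = 4.5868

For an MA(q) process X_t = eps_t + sum_i theta_i eps_{t-i} with
Var(eps_t) = sigma^2, the variance is
  gamma(0) = sigma^2 * (1 + sum_i theta_i^2).
  sum_i theta_i^2 = (0.383)^2 = 0.146689.
  gamma(0) = 4 * (1 + 0.146689) = 4 * 1.146689 = 4.586756, which rounds to 4.5868.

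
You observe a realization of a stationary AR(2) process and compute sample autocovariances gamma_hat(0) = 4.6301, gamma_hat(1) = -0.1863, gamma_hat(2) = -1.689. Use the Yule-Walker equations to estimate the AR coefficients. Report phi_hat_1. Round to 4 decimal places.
\hat\phi_{1} = -0.0550

The Yule-Walker equations for an AR(p) process read, in matrix form,
  Gamma_p phi = r_p,   with   (Gamma_p)_{ij} = gamma(|i - j|),
                       (r_p)_i = gamma(i),   i,j = 1..p.
Substitute the sample gammas (Toeplitz matrix and right-hand side of size 2):
  Gamma_p = [[4.6301, -0.1863], [-0.1863, 4.6301]]
  r_p     = [-0.1863, -1.689]
Written out:
  4.6301 phi_1 - 0.1863 phi_2 = -0.1863
  -0.1863 phi_1 + 4.6301 phi_2 = -1.689
Solve by Cramer's rule:
  det = gamma(0)^2 - gamma(1)^2 = (4.6301)^2 - (-0.1863)^2 = 21.43782601 - 0.03470769 = 21.40311832
  phi_hat_1 = [gamma(1) gamma(0) - gamma(1) gamma(2)] / det = [(-0.1863)(4.6301) - (-0.1863)(-1.689)] / 21.40311832 = -1.17724833 / 21.40311832 = -0.055
  phi_hat_2 = [gamma(0) gamma(2) - gamma(1)^2] / det = [(4.6301)(-1.689) - (-0.1863)^2] / 21.40311832 = -7.85494659 / 21.40311832 = -0.367
So phi_hat = [-0.0550, -0.3670].
Therefore phi_hat_1 = -0.0550.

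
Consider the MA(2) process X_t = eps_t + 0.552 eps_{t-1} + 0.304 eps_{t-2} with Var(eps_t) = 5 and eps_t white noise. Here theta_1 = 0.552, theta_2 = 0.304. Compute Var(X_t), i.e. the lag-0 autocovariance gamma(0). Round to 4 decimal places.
\gamma(0) = 6.9856

For an MA(q) process X_t = eps_t + sum_i theta_i eps_{t-i} with
Var(eps_t) = sigma^2, the variance is
  gamma(0) = sigma^2 * (1 + sum_i theta_i^2).
  sum_i theta_i^2 = (0.552)^2 + (0.304)^2 = 0.304704 + 0.092416 = 0.39712.
  gamma(0) = 5 * (1 + 0.39712) = 5 * 1.39712 = 6.9856.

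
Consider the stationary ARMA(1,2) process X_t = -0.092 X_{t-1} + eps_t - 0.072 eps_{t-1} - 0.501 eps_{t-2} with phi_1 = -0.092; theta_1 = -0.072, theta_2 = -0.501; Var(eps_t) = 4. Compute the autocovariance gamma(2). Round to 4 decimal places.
\gamma(2) = -1.9649

Multiply the model equation by X_{t-k} and take expectations. With theta_0 = psi_0 = 1 and psi_j the MA(infinity) weights, this gives
  gamma(k) - sum_i phi_i gamma(k-i) = c_k,
  c_k = sigma^2 * sum_{j=k..q} theta_j psi_{j-k}   (c_k = 0 for k > q),
using gamma(-m) = gamma(m).
psi-weights needed (psi_j = theta_j + sum_i phi_i psi_{j-i}):
  psi_1 = theta_1 + phi_1 = -0.072 + (-0.092) = -0.164
  psi_2 = theta_2 + phi_1 psi_1 = -0.501 + (-0.092)(-0.164) = -0.485912
Right-hand sides:
  c_0 = sigma^2 (1 + theta_1 psi_1 + theta_2 psi_2) = 4 * (1 + (-0.072)(-0.164) + (-0.501)(-0.485912)) = 4 * 1.25525 = 5.021
  c_1 = sigma^2 (theta_1 + theta_2 psi_1) = 4 * (-0.072 + (-0.501)(-0.164)) = 0.040656
  c_2 = sigma^2 theta_2 = 4 * (-0.501) = -2.004
Equations for k = 0 and k = 1 (AR order 1):
  gamma(0) = phi_1 gamma(1) + c_0
  gamma(1) = phi_1 gamma(0) + c_1
Substituting the second into the first: gamma(0) (1 - phi_1^2) = c_0 + phi_1 c_1, so
  gamma(0) = (c_0 + phi_1 c_1) / (1 - phi_1^2) = (5.021 + (-0.092)(0.040656)) / (1 - (-0.092)^2) = 5.017259 / 0.991536 = 5.060088.
  gamma(1) = phi_1 gamma(0) + c_1 = (-0.092)(5.060088) + (0.040656) = -0.424872.
For k = 2: gamma(2) = phi_1 gamma(1) + c_2
  = (-0.092)(-0.424872) + (-2.004) = -1.964912.
Therefore gamma(2) = -1.9649 (to 4 decimal places).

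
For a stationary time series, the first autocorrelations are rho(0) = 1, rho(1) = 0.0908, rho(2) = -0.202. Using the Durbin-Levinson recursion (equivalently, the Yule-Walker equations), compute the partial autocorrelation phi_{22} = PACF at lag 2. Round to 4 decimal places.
\phi_{22} = -0.2120

The PACF at lag k is phi_{kk}, the last component of the solution
to the Yule-Walker system G_k phi = r_k where
  (G_k)_{ij} = rho(|i - j|), (r_k)_i = rho(i), i,j = 1..k.
Equivalently, Durbin-Levinson gives phi_{kk} iteratively:
  phi_{11} = rho(1)
  phi_{kk} = [rho(k) - sum_{j=1..k-1} phi_{k-1,j} rho(k-j)]
            / [1 - sum_{j=1..k-1} phi_{k-1,j} rho(j)],
  phi_{k,j} = phi_{k-1,j} - phi_{kk} phi_{k-1,k-j},  j = 1..k-1.
Step k = 1:
  phi_11 = rho(1) = 0.0908.
Step k = 2:
  phi_22 = [rho(2) - phi_11 rho(1)] / [1 - phi_11 rho(1)] = [-0.202 - (0.0908)(0.0908)] / [1 - (0.0908)(0.0908)]
         = -0.21024464 / 0.99175536 = -0.212.
Therefore phi_{22} = -0.2120.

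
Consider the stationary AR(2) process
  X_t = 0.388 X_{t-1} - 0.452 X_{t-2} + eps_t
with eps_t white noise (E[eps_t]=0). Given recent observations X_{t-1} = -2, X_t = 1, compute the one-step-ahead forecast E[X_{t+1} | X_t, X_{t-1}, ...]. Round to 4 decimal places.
E[X_{t+1} \mid \mathcal F_t] = 1.2920

For an AR(p) model X_t = c + sum_i phi_i X_{t-i} + eps_t, the
one-step-ahead conditional mean is
  E[X_{t+1} | X_t, ...] = c + sum_i phi_i X_{t+1-i}.
Substitute known values:
  E[X_{t+1} | ...] = (0.388) * (1) + (-0.452) * (-2)
                   = 1.2920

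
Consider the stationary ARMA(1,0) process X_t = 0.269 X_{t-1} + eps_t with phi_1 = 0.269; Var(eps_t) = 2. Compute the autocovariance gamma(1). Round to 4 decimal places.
\gamma(1) = 0.5800

Multiply the model equation by X_{t-k} and take expectations. With theta_0 = psi_0 = 1 and psi_j the MA(infinity) weights, this gives
  gamma(k) - sum_i phi_i gamma(k-i) = c_k,
  c_k = sigma^2 * sum_{j=k..q} theta_j psi_{j-k}   (c_k = 0 for k > q),
using gamma(-m) = gamma(m).
Pure AR (q = 0): c_0 = sigma^2 = 2, c_k = 0 for k >= 1.
Equations for k = 0 and k = 1 (AR order 1):
  gamma(0) = phi_1 gamma(1) + c_0
  gamma(1) = phi_1 gamma(0) + c_1
Substituting the second into the first: gamma(0) (1 - phi_1^2) = c_0 + phi_1 c_1, so
  gamma(0) = c_0 / (1 - phi_1^2) = 2 / (1 - (0.269)^2) = 2 / 0.927639 = 2.156011.
  gamma(1) = phi_1 gamma(0) = (0.269)(2.156011) = 0.579967.
Therefore gamma(1) = 0.5800 (to 4 decimal places).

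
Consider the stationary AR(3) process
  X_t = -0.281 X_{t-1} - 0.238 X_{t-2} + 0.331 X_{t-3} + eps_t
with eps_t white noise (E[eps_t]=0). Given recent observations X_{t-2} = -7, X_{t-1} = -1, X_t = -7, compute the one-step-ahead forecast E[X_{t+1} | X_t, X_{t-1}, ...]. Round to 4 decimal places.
E[X_{t+1} \mid \mathcal F_t] = -0.1120

For an AR(p) model X_t = c + sum_i phi_i X_{t-i} + eps_t, the
one-step-ahead conditional mean is
  E[X_{t+1} | X_t, ...] = c + sum_i phi_i X_{t+1-i}.
Substitute known values:
  E[X_{t+1} | ...] = (-0.281) * (-7) + (-0.238) * (-1) + (0.331) * (-7)
                   = -0.1120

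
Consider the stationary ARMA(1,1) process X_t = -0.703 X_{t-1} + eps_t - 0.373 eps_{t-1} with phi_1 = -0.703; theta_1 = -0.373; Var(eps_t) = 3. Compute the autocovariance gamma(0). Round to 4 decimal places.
\gamma(0) = 9.8671

Multiply the model equation by X_{t-k} and take expectations. With theta_0 = psi_0 = 1 and psi_j the MA(infinity) weights, this gives
  gamma(k) - sum_i phi_i gamma(k-i) = c_k,
  c_k = sigma^2 * sum_{j=k..q} theta_j psi_{j-k}   (c_k = 0 for k > q),
using gamma(-m) = gamma(m).
psi-weights needed (psi_j = theta_j + sum_i phi_i psi_{j-i}):
  psi_1 = theta_1 + phi_1 = -0.373 + (-0.703) = -1.076
Right-hand sides:
  c_0 = sigma^2 (1 + theta_1 psi_1) = 3 * (1 + (-0.373)(-1.076)) = 3 * 1.401348 = 4.204044
  c_1 = sigma^2 theta_1 = 3 * (-0.373) = -1.119
  c_2 = 0
Equations for k = 0 and k = 1 (AR order 1):
  gamma(0) = phi_1 gamma(1) + c_0
  gamma(1) = phi_1 gamma(0) + c_1
Substituting the second into the first: gamma(0) (1 - phi_1^2) = c_0 + phi_1 c_1, so
  gamma(0) = (c_0 + phi_1 c_1) / (1 - phi_1^2) = (4.204044 + (-0.703)(-1.119)) / (1 - (-0.703)^2) = 4.990701 / 0.505791 = 9.867121.
Therefore gamma(0) = 9.8671 (to 4 decimal places).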